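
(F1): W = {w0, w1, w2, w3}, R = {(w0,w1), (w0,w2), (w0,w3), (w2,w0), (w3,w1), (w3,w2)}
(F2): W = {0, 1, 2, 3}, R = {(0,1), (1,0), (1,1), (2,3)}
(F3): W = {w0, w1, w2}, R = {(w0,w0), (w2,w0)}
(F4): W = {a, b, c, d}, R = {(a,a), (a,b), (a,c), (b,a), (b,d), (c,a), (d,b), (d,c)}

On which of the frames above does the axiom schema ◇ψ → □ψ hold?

(F3)

The schema corresponds to partial functionality: ∀x ∀y ∀z (Rxy ∧ Rxz → y = z).
(F1): fails — w0 sees both w1 and w2.
(F2): fails — 1 sees both 0 and 1.
(F3): satisfies the condition.
(F4): fails — a sees both a and b.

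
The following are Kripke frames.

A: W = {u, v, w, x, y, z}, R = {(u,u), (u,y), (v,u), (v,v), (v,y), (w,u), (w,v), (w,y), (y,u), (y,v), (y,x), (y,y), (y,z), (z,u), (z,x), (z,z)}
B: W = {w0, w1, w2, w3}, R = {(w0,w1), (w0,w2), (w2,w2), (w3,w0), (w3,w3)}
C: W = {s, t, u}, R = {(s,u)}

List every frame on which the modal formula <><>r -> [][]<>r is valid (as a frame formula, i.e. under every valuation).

C

The schema corresponds to a generalized confluence (Geach) condition: forall x forall y forall z ((x R^2 y & x R^2 z) -> exists w (y = w & zRw)).
A: fails — uR²u, uR²x but no t with u=t and xRt.
B: fails — w3R²w0, w3R²w0 but no w with w0=w and w0Rw.
C: satisfies the condition.
Valid on: C.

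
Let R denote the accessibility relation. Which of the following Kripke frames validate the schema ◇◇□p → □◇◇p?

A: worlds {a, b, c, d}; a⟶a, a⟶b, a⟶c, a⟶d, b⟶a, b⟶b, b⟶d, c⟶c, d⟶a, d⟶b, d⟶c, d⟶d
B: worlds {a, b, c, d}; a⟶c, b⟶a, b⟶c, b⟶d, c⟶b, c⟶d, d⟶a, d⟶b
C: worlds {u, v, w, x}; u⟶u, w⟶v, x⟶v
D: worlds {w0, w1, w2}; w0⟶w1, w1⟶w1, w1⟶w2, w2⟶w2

C, D

Frame correspondent (Sahlqvist): ∀x ∀y ∀z ((xR²y ∧ xRz) → ∃w (yRw ∧ zR²w)) — i.e. a generalized confluence (Geach) condition.
A: fails — aR²b, aRc but no w with bRw and cR²w.
B: fails — bR²a, bRa but no w with aRw and aR²w.
C: ✓.
D: ✓.
Valid on: C, D.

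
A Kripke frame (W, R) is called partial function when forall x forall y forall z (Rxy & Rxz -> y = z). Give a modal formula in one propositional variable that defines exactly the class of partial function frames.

◇s → □s

A defining formula is ◇s → □s (the CD axiom).
Suppose ◇s→□s is valid. Take Rxy, Rxz and set V(s)={y}. Then ◇s at x, so □s at x, so s at z, i.e. z=y.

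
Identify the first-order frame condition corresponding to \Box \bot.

□⊥ is valid iff no world has any successor (otherwise □⊥ fails at any world with one).

emptiness of R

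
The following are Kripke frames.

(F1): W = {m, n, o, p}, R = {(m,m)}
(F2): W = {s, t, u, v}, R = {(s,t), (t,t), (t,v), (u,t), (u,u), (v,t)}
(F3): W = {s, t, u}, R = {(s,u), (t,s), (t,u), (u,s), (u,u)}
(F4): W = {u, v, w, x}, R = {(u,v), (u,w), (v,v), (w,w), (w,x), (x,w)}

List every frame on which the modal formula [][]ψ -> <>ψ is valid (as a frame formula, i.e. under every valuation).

The schema corresponds to a generalized confluence (Geach) condition: forall x exists w (x R^2 w & xRw).
(F1): fails — at n but no w with nR²w and nRw.
(F2): satisfies the condition.
(F3): satisfies the condition.
(F4): satisfies the condition.

(F2), (F3), (F4)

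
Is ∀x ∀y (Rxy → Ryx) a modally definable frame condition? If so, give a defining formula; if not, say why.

The condition is symmetry. A defining modal formula is q → □◇q.
Suppose q→□◇q is valid. Take Rxy and set V(q)={x}. Then q at x, so □◇q at x, so ◇q at y, so some z with Ryz has q; z=x, i.e. Ryx.

Yes — defined by q → □◇q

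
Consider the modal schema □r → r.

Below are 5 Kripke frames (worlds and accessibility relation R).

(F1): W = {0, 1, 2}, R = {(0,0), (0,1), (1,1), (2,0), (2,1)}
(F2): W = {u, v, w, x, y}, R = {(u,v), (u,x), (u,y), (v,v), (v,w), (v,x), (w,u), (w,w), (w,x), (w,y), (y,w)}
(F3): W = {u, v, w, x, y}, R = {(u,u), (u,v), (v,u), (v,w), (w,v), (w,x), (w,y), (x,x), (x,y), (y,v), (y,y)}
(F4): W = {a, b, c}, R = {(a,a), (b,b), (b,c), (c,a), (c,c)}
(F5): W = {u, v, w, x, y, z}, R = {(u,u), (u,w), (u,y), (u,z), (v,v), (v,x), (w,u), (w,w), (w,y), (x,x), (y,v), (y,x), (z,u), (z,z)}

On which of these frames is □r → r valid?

(F4)

This is the axiom for reflexivity; its first-order frame correspondent is ∀x Rxx.
(F1): fails — world 2 does not see itself.
(F2): fails — world u does not see itself.
(F3): fails — world v does not see itself.
(F4): holds.
(F5): fails — world y does not see itself.
Valid on: (F4).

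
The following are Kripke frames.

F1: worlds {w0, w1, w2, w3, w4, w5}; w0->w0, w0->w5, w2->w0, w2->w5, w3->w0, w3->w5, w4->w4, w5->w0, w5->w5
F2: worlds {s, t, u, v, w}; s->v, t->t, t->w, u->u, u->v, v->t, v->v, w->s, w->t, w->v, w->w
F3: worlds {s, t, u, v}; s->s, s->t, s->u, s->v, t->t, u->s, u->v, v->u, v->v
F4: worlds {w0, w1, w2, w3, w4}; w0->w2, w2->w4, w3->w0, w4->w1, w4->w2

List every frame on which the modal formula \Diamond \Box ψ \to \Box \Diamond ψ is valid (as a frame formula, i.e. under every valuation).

F1

The schema corresponds to convergence: \forall x \forall y \forall z (Rxy \wedge Rxz \to \exists w (Ryw \wedge Rzw)).
F1: satisfies the condition.
F2: fails — Rwt and Rws but t and s have no common successor.
F3: fails — Rsv and Rst but v and t have no common successor.
F4: fails — Rw4w2 and Rw4w1 but w2 and w1 have no common successor.
Valid on: F1.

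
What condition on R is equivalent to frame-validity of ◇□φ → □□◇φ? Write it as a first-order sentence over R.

This is a Sahlqvist (Geach-type) schema ◇^1□^1φ → □^2◇^1φ.
Minimal-valuation argument: fix x; take any y with xR^1y and any z with xR^2z. Set V(φ) to the set of worlds R-reachable from y in exactly 1 step. Then □^1φ holds at y, so the antecedent holds at x; validity forces ◇^1φ at z, giving a w with zR^1w and yR^1w.
First-order correspondent: ∀x ∀y ∀z ((xRy ∧ xR²z) → ∃w (yRw ∧ zRw)).

∀x ∀y ∀z ((xRy ∧ xR²z) → ∃w (yRw ∧ zRw))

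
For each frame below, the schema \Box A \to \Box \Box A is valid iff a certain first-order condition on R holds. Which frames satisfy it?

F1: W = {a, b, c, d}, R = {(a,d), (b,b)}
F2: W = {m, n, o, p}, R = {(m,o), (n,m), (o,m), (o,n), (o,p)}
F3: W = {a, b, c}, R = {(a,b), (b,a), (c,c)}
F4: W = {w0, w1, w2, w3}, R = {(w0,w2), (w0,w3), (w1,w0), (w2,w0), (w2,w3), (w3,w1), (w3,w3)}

F1

Frame correspondent (Sahlqvist): \forall x \forall y \forall z (Rxy \wedge Ryz \to Rxz) — i.e. transitivity.
F1: satisfies the condition.
F2: fails — Rom and Rmo but not Roo.
F3: fails — Rab and Rba but not Raa.
F4: fails — Rw1w0 and Rw0w2 but not Rw1w2.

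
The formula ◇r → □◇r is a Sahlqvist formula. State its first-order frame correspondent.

the Euclidean property: ∀x ∀y ∀z (Rxy ∧ Rxz → Ryz)

Suppose ◇r→□◇r is valid. Take Rxy, Rxz and set V(r)={y}. Then ◇r at x, so □◇r at x, so ◇r at z, so some w with Rzw has r; w=y, i.e. Rzy. By symmetry of the argument, Ryz.
The converse is a direct semantic check.
Frame condition: ∀x ∀y ∀z (Rxy ∧ Rxz → Ryz).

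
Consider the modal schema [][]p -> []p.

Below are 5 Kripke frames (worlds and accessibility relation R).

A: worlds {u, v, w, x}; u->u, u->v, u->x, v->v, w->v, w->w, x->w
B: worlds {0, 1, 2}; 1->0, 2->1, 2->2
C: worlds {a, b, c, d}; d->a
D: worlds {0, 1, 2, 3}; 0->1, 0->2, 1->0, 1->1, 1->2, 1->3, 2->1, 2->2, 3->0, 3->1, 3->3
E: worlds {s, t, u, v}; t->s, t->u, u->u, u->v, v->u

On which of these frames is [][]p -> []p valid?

Frame correspondent (Sahlqvist): forall x forall y (Rxy -> exists z (Rxz & Rzy)) — i.e. density.
A: satisfies the condition.
B: fails — R10 but no z with R1z and Rz0.
C: fails — Rda but no z with Rdz and Rza.
D: satisfies the condition.
E: fails — Rts but no z with Rtz and Rzs.

A, D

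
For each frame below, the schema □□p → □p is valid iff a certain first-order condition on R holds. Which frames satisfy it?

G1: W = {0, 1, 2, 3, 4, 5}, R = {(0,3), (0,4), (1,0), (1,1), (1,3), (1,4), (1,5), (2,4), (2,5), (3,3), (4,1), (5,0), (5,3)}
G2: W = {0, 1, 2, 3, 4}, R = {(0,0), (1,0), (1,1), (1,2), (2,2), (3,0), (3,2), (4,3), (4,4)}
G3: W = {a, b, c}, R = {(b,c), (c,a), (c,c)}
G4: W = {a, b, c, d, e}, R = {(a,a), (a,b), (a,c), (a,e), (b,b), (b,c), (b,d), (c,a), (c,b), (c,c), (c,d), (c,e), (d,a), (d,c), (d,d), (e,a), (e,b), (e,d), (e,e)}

G2, G3, G4

Frame correspondent (Sahlqvist): ∀x ∀y (Rxy → ∃z (Rxz ∧ Rzy)) — i.e. density.
G1: fails — R25 but no z with R2z and Rz5.
G2: condition met.
G3: condition met.
G4: condition met.
Valid on: G2, G3, G4.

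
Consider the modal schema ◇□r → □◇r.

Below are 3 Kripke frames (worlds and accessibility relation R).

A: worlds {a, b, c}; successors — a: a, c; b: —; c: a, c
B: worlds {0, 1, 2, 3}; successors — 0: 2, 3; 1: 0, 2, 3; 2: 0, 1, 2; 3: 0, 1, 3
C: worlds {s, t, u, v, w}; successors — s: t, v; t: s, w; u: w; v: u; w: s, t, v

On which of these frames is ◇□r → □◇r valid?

This is the axiom for convergence; its first-order frame correspondent is ∀x ∀y ∀z (Rxy ∧ Rxz → ∃w (Ryw ∧ Rzw)).
A: satisfies the condition.
B: satisfies the condition.
C: fails — Rsv and Rst but v and t have no common successor.
Valid on: A, B.

A, B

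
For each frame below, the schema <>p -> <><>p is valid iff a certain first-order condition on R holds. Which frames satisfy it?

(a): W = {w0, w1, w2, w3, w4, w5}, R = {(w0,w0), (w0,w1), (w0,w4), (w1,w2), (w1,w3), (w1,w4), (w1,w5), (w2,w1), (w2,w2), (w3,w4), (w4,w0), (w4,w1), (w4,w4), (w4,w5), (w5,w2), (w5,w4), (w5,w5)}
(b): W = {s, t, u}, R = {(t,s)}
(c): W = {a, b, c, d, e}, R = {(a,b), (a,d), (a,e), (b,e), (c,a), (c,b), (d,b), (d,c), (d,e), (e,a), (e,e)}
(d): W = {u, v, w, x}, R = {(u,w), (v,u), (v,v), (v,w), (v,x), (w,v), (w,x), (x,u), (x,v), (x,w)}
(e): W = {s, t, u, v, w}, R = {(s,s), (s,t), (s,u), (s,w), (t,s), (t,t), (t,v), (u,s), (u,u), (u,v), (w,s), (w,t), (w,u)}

(e)

The schema corresponds to a generalized confluence (Geach) condition: forall x forall y (xRy -> exists w (y = w & x R^2 w)).
(a): fails — w1Rw3 but no w with w3=w and w1R²w.
(b): fails — tRs but no w with s=w and tR²w.
(c): fails — aRd but no w with d=w and aR²w.
(d): fails — uRw but no t with w=t and uR²t.
(e): ✓.
Valid on: (e).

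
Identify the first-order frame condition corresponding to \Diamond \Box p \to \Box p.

Equivalently (dual form): ◇p → □◇p.
Suppose ◇p→□◇p is valid. Take Rxy, Rxz and set V(p)={y}. Then ◇p at x, so □◇p at x, so ◇p at z, so some w with Rzw has p; w=y, i.e. Rzy. By symmetry of the argument, Ryz.
Conversely, any frame satisfying \forall x \forall y \forall z (Rxy \wedge Rxz \to Ryz) validates the schema.
So the correspondent is the Euclidean property.

The Euclidean property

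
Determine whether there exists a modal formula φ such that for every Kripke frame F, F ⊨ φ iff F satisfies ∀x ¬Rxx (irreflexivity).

If a class were modally definable it would be closed under surjective bounded morphisms (Goldblatt–Thomason).
The 3-cycle (worlds a,b,c with a→b→c→a) is irreflexive, and the map sending every world to a single reflexive point • is a surjective bounded morphism (forth: every edge maps to (•,•); back: every world has a successor). So any modal formula valid on the 3-cycle is also valid on the reflexive point, which is not irreflexive.
Hence irreflexivity is not modally definable.

No — not modally definable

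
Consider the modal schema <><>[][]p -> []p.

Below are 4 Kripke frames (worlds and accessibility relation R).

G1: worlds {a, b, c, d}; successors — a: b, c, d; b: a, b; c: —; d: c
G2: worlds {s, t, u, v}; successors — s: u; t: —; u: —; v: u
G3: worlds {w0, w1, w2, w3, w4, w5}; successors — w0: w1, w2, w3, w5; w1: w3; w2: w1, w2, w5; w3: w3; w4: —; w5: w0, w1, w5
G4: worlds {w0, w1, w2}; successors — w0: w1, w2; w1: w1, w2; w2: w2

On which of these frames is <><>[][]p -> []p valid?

G2

The schema corresponds to a generalized confluence (Geach) condition: forall x forall y forall z ((x R^2 y & xRz) -> exists w (y R^2 w & z = w)).
G1: fails — aR²a, aRd but no w with aR²w and d=w.
G2: holds.
G3: fails — w0R²w1, w0Rw1 but no w with w1R²w and w1=w.
G4: fails — w0R²w2, w0Rw1 but no w with w2R²w and w1=w.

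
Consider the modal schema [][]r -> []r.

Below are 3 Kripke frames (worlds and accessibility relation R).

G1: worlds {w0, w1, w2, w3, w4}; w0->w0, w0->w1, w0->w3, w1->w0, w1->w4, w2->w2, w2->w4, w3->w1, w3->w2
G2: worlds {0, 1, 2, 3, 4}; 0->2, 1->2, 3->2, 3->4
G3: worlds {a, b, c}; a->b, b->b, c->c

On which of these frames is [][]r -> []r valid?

The schema corresponds to density: forall x forall y (Rxy -> exists z (Rxz & Rzy)).
G1: fails — Rw3w1 but no z with Rw3z and Rzw1.
G2: fails — R12 but no z with R1z and Rz2.
G3: condition met.
Valid on: G3.

G3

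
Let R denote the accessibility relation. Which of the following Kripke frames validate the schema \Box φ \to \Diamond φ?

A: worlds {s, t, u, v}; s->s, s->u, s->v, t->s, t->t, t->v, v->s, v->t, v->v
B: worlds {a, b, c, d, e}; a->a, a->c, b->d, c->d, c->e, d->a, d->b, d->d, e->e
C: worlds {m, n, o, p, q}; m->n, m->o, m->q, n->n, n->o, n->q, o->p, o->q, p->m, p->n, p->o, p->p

The schema corresponds to seriality: \forall x \exists y Rxy.
A: fails — world u has no successor.
B: holds.
C: fails — world q has no successor.

B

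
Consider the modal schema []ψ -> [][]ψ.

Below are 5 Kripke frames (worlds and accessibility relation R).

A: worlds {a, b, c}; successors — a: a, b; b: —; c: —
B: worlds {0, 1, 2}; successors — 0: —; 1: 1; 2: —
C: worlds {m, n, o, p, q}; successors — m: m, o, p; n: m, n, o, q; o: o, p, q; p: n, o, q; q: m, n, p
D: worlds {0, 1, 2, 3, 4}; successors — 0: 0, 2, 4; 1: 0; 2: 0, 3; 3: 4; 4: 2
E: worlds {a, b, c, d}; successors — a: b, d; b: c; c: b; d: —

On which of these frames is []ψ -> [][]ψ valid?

This is the axiom for transitivity; its first-order frame correspondent is forall x forall y forall z (Rxy & Ryz -> Rxz).
A: satisfies the condition.
B: satisfies the condition.
C: fails — Rop and Rpn but not Ron.
D: fails — R10 and R02 but not R12.
E: fails — Rab and Rbc but not Rac.

A, B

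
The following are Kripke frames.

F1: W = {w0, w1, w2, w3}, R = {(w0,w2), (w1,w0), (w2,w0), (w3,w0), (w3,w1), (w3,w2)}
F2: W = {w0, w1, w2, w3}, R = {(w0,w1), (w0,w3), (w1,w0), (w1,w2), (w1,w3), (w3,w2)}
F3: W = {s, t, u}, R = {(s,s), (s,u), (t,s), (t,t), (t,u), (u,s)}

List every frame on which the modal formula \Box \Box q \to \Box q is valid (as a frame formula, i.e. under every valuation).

F3

The schema corresponds to density: \forall x \forall y (Rxy \to \exists z (Rxz \wedge Rzy)).
F1: fails — Rw1w0 but no z with Rw1z and Rzw0.
F2: fails — Rw1w0 but no z with Rw1z and Rzw0.
F3: holds.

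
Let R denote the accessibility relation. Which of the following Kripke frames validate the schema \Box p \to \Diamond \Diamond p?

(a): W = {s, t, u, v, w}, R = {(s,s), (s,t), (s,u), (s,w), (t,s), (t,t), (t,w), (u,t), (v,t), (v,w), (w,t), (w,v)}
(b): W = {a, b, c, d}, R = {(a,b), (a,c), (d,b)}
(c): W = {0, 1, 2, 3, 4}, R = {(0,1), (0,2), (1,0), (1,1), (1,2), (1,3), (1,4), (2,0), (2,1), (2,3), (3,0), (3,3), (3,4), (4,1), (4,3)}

(a), (c)

This is the axiom for a generalized confluence (Geach) condition; its first-order frame correspondent is \forall x \exists w (xRw \wedge x R^2 w).
(a): holds.
(b): fails — at a but no w with aRw and aR²w.
(c): holds.
Valid on: (a), (c).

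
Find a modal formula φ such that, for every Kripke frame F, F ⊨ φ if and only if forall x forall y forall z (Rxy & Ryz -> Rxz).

□ψ → □□ψ

A defining formula is □ψ → □□ψ (the 4 axiom).
Suppose □ψ→□□ψ is valid. Take Rxy, Ryz and set V(ψ)={w : Rxw}. Then □ψ at x, so □□ψ at x, so □ψ at y, so ψ at z, i.e. Rxz.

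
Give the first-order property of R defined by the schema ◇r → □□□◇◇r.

This is a Sahlqvist (Geach-type) schema ◇^1□^0r → □^3◇^2r.
Minimal-valuation argument: fix x; take any y with xR^1y and any z with xR^3z. Set V(r) to the set of worlds R-reachable from y in exactly 0 steps. Then □^0r holds at y, so the antecedent holds at x; validity forces ◇^2r at z, giving a w with zR^2w and yR^0w.
First-order correspondent: ∀x ∀y ∀z ((xRy ∧ xR³z) → ∃w (y = w ∧ zR²w)).

∀x ∀y ∀z ((xRy ∧ xR³z) → ∃w (y = w ∧ zR²w))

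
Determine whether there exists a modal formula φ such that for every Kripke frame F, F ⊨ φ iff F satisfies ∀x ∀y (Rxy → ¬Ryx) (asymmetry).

Not modally definable

Any modally definable frame class is closed under surjective bounded morphisms.
The 3-cycle (worlds s,t,u with s→t→u→s) is asymmetric. Mapping every world to a single reflexive point • is a surjective bounded morphism, and the reflexive point is not asymmetric (R•• but asymmetry requires ¬R••).
Hence asymmetry is not modally definable.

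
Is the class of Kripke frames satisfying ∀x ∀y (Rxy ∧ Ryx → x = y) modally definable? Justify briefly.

Modal frame validity is preserved under surjective bounded morphisms.
The 8-cycle (worlds s,t,u,v,w,x,y,z with s→t→u→v→w→x→y→z→s) is antisymmetric. Sending even-indexed worlds to • and odd-indexed worlds to ∘ is a surjective bounded morphism onto the two-world frame with •↔∘, which is not antisymmetric.
So the class is not modally definable.

Not definable by any modal formula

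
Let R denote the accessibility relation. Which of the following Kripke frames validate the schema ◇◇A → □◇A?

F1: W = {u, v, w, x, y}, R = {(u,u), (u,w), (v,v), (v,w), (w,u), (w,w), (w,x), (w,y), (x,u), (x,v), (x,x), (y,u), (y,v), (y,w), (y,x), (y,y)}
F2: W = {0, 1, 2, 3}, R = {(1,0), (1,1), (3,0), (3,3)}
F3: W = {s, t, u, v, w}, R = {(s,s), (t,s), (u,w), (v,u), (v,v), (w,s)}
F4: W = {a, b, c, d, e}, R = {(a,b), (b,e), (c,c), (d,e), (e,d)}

F4

The schema corresponds to a generalized confluence (Geach) condition: ∀x ∀y ∀z ((xR²y ∧ xRz) → ∃w (y = w ∧ zRw)).
F1: fails — uR²x, uRu but no t with x=t and uRt.
F2: fails — 1R²0, 1R0 but no w with 0=w and 0Rw.
F3: fails — vR²u, vRu but no w* with u=w* and uRw*.
F4: satisfies the condition.
Valid on: F4.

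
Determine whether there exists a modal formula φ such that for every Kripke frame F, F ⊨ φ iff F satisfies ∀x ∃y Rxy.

This is a Sahlqvist condition; the D axiom □q → ◇q defines it.
Suppose □q→◇q is valid. At any x set V(q)=W. Then □q at x, so ◇q at x, so x has a successor.

Definable; □q → ◇q defines it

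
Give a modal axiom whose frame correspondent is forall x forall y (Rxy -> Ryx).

A defining formula is p → □◇p (the B axiom).
Suppose p→□◇p is valid. Take Rxy and set V(p)={x}. Then p at x, so □◇p at x, so ◇p at y, so some z with Ryz has p; z=x, i.e. Ryx.

p → □◇p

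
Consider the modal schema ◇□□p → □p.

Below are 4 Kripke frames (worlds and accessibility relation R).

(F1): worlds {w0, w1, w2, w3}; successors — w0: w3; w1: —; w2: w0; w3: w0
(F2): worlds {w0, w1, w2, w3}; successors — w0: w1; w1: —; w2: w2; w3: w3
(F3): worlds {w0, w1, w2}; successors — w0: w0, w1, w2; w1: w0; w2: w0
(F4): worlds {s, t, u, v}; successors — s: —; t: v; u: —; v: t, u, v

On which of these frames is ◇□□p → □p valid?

(F1), (F3)

The schema corresponds to a generalized confluence (Geach) condition: ∀x ∀y ∀z ((xRy ∧ xRz) → ∃w (yR²w ∧ z = w)).
(F1): ✓.
(F2): fails — w0Rw1, w0Rw1 but no w with w1R²w and w1=w.
(F3): ✓.
(F4): fails — vRu, vRt but no w with uR²w and t=w.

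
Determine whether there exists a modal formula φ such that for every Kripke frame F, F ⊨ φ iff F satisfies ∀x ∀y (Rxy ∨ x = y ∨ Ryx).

Not modally definable

Modal frame validity is preserved under disjoint unions.
Take 3 disjoint single-world reflexive frames: each is trivially connected, but their disjoint union has 3 worlds with no edge between distinct components, so it is not connected.
Hence connectedness of R is not modally definable.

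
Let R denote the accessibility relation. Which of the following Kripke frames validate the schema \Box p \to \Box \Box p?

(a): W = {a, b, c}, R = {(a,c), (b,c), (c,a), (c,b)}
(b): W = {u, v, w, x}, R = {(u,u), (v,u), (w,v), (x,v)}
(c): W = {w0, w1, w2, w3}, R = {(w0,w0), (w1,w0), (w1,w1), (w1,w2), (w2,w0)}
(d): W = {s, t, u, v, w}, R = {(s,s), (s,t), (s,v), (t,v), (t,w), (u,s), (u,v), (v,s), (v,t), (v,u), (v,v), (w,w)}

The schema corresponds to transitivity: \forall x \forall y \forall z (Rxy \wedge Ryz \to Rxz).
(a): fails — Rac and Rca but not Raa.
(b): fails — Rwv and Rvu but not Rwu.
(c): satisfies the condition.
(d): fails — Ruv and Rvt but not Rut.
Valid on: (c).

(c)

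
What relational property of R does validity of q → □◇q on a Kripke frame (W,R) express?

This schema is the B axiom.
Its frame correspondent is symmetry — ∀x ∀y (Rxy → Ryx).

symmetry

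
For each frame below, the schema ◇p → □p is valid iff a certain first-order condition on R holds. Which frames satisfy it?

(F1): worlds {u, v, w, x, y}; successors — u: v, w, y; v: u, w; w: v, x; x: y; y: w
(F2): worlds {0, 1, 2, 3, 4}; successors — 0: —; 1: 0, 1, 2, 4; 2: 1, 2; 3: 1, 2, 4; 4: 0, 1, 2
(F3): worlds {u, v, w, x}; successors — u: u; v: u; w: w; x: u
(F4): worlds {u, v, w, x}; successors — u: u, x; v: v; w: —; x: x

(F3)

The schema corresponds to partial functionality: ∀x ∀y ∀z (Rxy ∧ Rxz → y = z).
(F1): fails — u sees both v and w.
(F2): fails — 1 sees both 0 and 1.
(F3): ✓.
(F4): fails — u sees both u and x.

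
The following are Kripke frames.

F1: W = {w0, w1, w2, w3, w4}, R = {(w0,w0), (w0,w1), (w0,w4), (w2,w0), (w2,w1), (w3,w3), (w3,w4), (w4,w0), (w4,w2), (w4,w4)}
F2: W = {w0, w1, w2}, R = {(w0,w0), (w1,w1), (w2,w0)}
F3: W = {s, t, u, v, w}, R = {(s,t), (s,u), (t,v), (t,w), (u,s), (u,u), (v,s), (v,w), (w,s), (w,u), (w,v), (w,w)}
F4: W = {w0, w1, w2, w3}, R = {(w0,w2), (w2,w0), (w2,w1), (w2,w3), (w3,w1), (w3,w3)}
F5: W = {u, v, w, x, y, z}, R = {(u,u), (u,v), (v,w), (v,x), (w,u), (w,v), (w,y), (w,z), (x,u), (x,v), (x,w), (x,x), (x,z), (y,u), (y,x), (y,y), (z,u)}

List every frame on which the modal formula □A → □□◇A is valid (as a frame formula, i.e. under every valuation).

The schema corresponds to a generalized confluence (Geach) condition: ∀x ∀z (xR²z → ∃w (xRw ∧ zRw)).
F1: fails — w0R²w1 but no w with w0Rw and w1Rw.
F2: condition met.
F3: fails — sR²v but no w* with sRw* and vRw*.
F4: fails — w0R²w1 but no w with w0Rw and w1Rw.
F5: fails — uR²v but no t with uRt and vRt.

F2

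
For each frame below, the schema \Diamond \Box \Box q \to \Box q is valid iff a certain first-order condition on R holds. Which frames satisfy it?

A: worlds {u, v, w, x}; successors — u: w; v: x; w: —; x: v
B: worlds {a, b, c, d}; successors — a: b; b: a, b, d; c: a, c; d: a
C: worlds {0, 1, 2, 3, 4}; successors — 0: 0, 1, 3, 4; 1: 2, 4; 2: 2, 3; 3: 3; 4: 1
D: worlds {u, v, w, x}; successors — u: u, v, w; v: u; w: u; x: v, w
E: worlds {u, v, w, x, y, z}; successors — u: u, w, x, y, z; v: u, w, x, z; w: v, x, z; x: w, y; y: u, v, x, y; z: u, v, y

The schema corresponds to a generalized confluence (Geach) condition: \forall x \forall y \forall z ((xRy \wedge xRz) \to \exists w (y R^2 w \wedge z = w)).
A: fails — uRw, uRw but no t with wR²t and w=t.
B: fails — bRd, bRa but no w with dR²w and a=w.
C: fails — 0R1, 0R0 but no w with 1R²w and 0=w.
D: satisfies the condition.
E: fails — uRx, uRw but no t with xR²t and w=t.

D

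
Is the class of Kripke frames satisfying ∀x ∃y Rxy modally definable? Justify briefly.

Definable; □q → ◇q defines it

The condition is seriality. A defining modal formula is □q → ◇q.
Suppose □q→◇q is valid. At any x set V(q)=W. Then □q at x, so ◇q at x, so x has a successor.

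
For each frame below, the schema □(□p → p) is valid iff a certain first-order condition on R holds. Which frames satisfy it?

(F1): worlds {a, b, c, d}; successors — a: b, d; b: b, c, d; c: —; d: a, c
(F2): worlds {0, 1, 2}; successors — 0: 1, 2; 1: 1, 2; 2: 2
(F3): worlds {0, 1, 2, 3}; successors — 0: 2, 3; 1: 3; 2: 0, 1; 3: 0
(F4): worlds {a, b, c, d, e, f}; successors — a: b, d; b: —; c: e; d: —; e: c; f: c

(F2)

This is the axiom for shift-reflexivity; its first-order frame correspondent is ∀x ∀y (Rxy → Ryy).
(F1): fails — Rbc but not Rcc.
(F2): condition met.
(F3): fails — R02 but not R22.
(F4): fails — Rfc but not Rcc.
Valid on: (F2).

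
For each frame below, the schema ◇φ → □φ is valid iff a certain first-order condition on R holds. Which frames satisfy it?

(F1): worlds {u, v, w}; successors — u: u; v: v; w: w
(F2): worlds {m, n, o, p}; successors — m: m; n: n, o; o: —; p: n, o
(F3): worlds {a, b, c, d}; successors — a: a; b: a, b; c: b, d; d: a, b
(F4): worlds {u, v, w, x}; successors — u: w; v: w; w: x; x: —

(F1), (F4)

Frame correspondent (Sahlqvist): ∀x ∀y ∀z (Rxy ∧ Rxz → y = z) — i.e. partial functionality.
(F1): holds.
(F2): fails — n sees both n and o.
(F3): fails — b sees both a and b.
(F4): holds.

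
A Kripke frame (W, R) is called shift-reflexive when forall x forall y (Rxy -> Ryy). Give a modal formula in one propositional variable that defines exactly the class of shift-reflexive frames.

□(□q → q)

The condition is shift-reflexivity. The T□ schema □(□q → q) defines it.
Suppose □(□q→q) is valid. Take Rxy and set V(q)={w : Ryw}. Then at y, □q holds; since □(□q→q) at x, □q→q at y, so q at y, i.e. Ryy.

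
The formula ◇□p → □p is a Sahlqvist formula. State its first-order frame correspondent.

the Euclidean property: ∀x ∀y ∀z (Rxy ∧ Rxz → Ryz)

Equivalently (dual form): ◇p → □◇p.
Suppose ◇p→□◇p is valid. Take Rxy, Rxz and set V(p)={y}. Then ◇p at x, so □◇p at x, so ◇p at z, so some w with Rzw has p; w=y, i.e. Rzy. By symmetry of the argument, Ryz.
The converse is a direct semantic check.
Frame condition: ∀x ∀y ∀z (Rxy ∧ Rxz → Ryz).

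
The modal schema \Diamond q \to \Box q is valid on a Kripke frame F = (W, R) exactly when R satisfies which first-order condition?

Suppose ◇q→□q is valid. Take Rxy, Rxz and set V(q)={y}. Then ◇q at x, so □q at x, so q at z, i.e. z=y.
The converse is a direct semantic check.
Frame condition: \forall x \forall y \forall z (Rxy \wedge Rxz \to y = z).

partial functionality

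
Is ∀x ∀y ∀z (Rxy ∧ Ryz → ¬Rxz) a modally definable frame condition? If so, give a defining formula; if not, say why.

No — not modally definable

Modal frame validity is preserved under surjective bounded morphisms.
The 7-cycle (worlds w0,w1,w2,w3,w4,w5,w6 with w0→w1→w2→w3→w4→w5→w6→w0) is intransitive. Mapping every world to a single reflexive point • is a surjective bounded morphism; the reflexive point is not intransitive (R••∧R•• but R••).
So no modal formula (or set of formulas) defines exactly the intransitive frames.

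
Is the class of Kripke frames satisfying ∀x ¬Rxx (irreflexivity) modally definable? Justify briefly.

Any modally definable frame class is closed under surjective bounded morphisms.
The 2-cycle (worlds s,t with s→t→s) is irreflexive, and the map sending every world to a single reflexive point • is a surjective bounded morphism (forth: every edge maps to (•,•); back: every world has a successor). So any modal formula valid on the 2-cycle is also valid on the reflexive point, which is not irreflexive.
So the class is not modally definable.

Not modally definable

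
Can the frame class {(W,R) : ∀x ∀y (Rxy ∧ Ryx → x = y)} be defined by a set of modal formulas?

If a class were modally definable it would be closed under surjective bounded morphisms (Goldblatt–Thomason).
The 6-cycle (worlds s,t,u,v,w,x with s→t→u→v→w→x→s) is antisymmetric. Sending even-indexed worlds to s and odd-indexed worlds to t is a surjective bounded morphism onto the two-world frame with s↔t, which is not antisymmetric.
So the class is not modally definable.

Not definable by any modal formula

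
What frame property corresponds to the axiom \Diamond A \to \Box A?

partial functionality

Suppose ◇A→□A is valid. Take Rxy, Rxz and set V(A)={y}. Then ◇A at x, so □A at x, so A at z, i.e. z=y.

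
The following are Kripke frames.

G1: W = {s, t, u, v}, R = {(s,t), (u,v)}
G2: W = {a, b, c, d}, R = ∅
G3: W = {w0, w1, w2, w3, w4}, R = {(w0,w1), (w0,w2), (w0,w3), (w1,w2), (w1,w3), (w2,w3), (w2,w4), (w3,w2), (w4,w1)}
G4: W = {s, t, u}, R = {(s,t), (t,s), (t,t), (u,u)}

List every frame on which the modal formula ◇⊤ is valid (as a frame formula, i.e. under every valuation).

The schema corresponds to seriality: ∀x ∃y Rxy.
G1: fails — world t has no successor.
G2: fails — world a has no successor.
G3: satisfies the condition.
G4: satisfies the condition.

G3, G4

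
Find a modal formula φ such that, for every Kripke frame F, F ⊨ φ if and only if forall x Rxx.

A defining formula is □r → r (the T axiom).
Suppose □r→r is valid. At any x set V(r)={w : Rxw}. Then □r holds at x, so r holds at x, i.e. Rxx.

□r → r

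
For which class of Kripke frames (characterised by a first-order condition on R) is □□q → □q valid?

Suppose □□q→□q is valid. Take Rxy and set V(q)={w : xR²w}. Then □□q at x, so □q at x, so q at y, i.e. ∃z(Rxz∧Rzy).
Conversely, on a frame with density the schema holds at every world under every valuation.
Frame condition: ∀x ∀y (Rxy → ∃z (Rxz ∧ Rzy)).

density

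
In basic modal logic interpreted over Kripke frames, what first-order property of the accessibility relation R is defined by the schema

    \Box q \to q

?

Reflexivity

Suppose □q→q is valid. At any x set V(q)={w : Rxw}. Then □q holds at x, so q holds at x, i.e. Rxx.
The converse is a direct semantic check.
So the correspondent is reflexivity.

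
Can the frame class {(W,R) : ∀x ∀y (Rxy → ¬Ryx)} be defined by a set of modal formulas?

Modal frame validity is preserved under surjective bounded morphisms.
The 4-cycle (worlds s,t,u,v with s→t→u→v→s) is asymmetric. Mapping every world to a single reflexive point • is a surjective bounded morphism, and the reflexive point is not asymmetric (R•• but asymmetry requires ¬R••).
So no modal formula (or set of formulas) defines exactly the asymmetric frames.

Not definable by any modal formula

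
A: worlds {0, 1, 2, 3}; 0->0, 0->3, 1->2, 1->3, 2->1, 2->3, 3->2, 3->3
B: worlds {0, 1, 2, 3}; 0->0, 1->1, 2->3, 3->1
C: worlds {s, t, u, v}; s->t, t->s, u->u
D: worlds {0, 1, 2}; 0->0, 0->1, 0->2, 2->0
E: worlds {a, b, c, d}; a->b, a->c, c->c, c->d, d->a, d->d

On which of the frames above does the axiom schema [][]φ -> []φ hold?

Frame correspondent (Sahlqvist): forall x forall y (Rxy -> exists z (Rxz & Rzy)) — i.e. density.
A: fails — R21 but no z with R2z and Rz1.
B: fails — R23 but no z with R2z and Rz3.
C: fails — Rts but no z with Rtz and Rzs.
D: condition met.
E: fails — Rab but no z with Raz and Rzb.

D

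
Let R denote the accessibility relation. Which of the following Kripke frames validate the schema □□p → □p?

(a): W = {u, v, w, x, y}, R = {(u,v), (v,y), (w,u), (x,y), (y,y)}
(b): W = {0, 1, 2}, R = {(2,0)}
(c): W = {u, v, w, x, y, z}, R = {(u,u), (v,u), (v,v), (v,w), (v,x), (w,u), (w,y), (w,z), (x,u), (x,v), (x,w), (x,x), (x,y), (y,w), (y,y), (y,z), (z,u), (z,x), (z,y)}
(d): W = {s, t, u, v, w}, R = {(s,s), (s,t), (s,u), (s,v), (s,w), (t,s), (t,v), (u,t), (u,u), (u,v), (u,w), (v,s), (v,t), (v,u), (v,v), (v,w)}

This is the axiom for density; its first-order frame correspondent is ∀x ∀y (Rxy → ∃z (Rxz ∧ Rzy)).
(a): fails — Ruv but no z with Ruz and Rzv.
(b): fails — R20 but no z with R2z and Rz0.
(c): condition met.
(d): condition met.
Valid on: (c), (d).

(c), (d)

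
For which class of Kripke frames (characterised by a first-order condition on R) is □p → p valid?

Suppose □p→p is valid. At any x set V(p)={w : Rxw}. Then □p holds at x, so p holds at x, i.e. Rxx.
Conversely, any frame satisfying ∀x Rxx validates the schema.
So the correspondent is reflexivity.

Reflexivity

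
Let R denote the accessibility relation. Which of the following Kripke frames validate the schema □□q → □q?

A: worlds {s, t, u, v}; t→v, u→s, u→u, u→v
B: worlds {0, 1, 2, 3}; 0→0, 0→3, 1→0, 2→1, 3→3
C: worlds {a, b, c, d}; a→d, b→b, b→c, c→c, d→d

C

Frame correspondent (Sahlqvist): ∀x ∀y (Rxy → ∃z (Rxz ∧ Rzy)) — i.e. density.
A: fails — Rtv but no z with Rtz and Rzv.
B: fails — R21 but no z with R2z and Rz1.
C: ✓.
Valid on: C.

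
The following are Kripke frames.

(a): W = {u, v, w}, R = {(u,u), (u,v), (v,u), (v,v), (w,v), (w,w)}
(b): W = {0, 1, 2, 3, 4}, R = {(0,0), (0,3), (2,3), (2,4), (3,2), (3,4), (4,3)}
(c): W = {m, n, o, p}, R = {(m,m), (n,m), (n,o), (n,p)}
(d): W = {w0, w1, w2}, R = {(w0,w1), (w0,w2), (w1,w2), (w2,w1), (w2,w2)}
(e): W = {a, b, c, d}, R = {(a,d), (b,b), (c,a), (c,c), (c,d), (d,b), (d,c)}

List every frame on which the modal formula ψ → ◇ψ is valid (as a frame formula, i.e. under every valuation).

(a)

Frame correspondent (Sahlqvist): ∀x Rxx — i.e. reflexivity.
(a): ✓.
(b): fails — world 1 does not see itself.
(c): fails — world n does not see itself.
(d): fails — world w0 does not see itself.
(e): fails — world a does not see itself.
Valid on: (a).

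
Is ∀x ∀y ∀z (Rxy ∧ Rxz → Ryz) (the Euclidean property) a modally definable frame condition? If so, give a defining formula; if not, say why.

This is a Sahlqvist condition; the 5 axiom ◇q → □◇q defines it.
Suppose ◇q→□◇q is valid. Take Rxy, Rxz and set V(q)={y}. Then ◇q at x, so □◇q at x, so ◇q at z, so some w with Rzw has q; w=y, i.e. Rzy. By symmetry of the argument, Ryz.

Yes — defined by ◇q → □◇q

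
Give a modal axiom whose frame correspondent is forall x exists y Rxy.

□q → ◇q

This is seriality; the standard corresponding axiom is D: □q → ◇q.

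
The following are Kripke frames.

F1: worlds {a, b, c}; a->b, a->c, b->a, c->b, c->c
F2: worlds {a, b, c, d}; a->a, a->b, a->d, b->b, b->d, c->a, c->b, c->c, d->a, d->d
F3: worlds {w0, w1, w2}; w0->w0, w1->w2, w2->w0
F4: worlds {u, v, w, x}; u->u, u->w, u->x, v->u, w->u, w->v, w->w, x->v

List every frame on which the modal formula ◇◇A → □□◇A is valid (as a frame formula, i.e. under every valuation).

F3

The schema corresponds to a generalized confluence (Geach) condition: ∀x ∀y ∀z ((xR²y ∧ xR²z) → ∃w (y = w ∧ zRw)).
F1: fails — aR²a, aR²a but no w with a=w and aRw.
F2: fails — aR²a, aR²b but no w with a=w and bRw.
F3: satisfies the condition.
F4: fails — uR²u, uR²x but no t with u=t and xRt.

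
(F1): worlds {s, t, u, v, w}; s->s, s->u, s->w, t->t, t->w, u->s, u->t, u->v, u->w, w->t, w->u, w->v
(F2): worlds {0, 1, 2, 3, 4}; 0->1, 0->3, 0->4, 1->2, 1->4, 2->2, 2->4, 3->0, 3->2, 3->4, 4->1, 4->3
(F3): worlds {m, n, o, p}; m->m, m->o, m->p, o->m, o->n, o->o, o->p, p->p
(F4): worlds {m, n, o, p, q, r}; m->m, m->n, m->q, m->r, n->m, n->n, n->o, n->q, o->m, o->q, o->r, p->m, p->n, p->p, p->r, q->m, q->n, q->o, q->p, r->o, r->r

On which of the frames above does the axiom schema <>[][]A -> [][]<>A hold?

Frame correspondent (Sahlqvist): forall x forall y forall z ((xRy & x R^2 z) -> exists w (y R^2 w & zRw)) — i.e. a generalized confluence (Geach) condition.
(F1): fails — sRs, sR²v but no w* with sR²w* and vRw*.
(F2): fails — 0R4, 0R²4 but no w with 4R²w and 4Rw.
(F3): fails — mRm, mR²n but no w with mR²w and nRw.
(F4): ✓.
Valid on: (F4).

(F4)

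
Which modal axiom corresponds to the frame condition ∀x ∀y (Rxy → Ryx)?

This is symmetry; the standard corresponding axiom is B: q → □◇q.
Suppose q→□◇q is valid. Take Rxy and set V(q)={x}. Then q at x, so □◇q at x, so ◇q at y, so some z with Ryz has q; z=x, i.e. Ryx.

q → □◇q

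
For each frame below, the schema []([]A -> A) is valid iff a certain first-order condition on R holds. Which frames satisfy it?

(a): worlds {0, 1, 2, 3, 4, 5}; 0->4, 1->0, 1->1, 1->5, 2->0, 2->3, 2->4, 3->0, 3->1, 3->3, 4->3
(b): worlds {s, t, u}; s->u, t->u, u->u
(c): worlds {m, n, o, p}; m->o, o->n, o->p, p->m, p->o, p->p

(b)

Frame correspondent (Sahlqvist): forall x forall y (Rxy -> Ryy) — i.e. shift-reflexivity.
(a): fails — R10 but not R00.
(b): condition met.
(c): fails — Ron but not Rnn.
Valid on: (b).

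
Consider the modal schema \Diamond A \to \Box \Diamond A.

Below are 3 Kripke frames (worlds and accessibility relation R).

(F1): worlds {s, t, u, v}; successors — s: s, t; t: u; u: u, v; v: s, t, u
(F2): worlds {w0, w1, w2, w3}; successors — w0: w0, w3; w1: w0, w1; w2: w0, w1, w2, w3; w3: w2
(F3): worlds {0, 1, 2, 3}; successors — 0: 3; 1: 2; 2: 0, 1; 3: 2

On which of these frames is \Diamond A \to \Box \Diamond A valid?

Frame correspondent (Sahlqvist): \forall x \forall y \forall z (Rxy \wedge Rxz \to Ryz) — i.e. the Euclidean property.
(F1): fails — Rst and Rss but not Rts.
(F2): fails — Rw0w3 and Rw0w0 but not Rw3w0.
(F3): fails — R03 and R03 but not R33.
Valid on no frame.

none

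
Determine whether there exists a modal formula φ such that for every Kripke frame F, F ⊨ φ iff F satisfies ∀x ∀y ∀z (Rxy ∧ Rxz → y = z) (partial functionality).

This is a Sahlqvist condition; the CD axiom ◇r → □r defines it.
Suppose ◇r→□r is valid. Take Rxy, Rxz and set V(r)={y}. Then ◇r at x, so □r at x, so r at z, i.e. z=y.

Definable; ◇r → □r defines it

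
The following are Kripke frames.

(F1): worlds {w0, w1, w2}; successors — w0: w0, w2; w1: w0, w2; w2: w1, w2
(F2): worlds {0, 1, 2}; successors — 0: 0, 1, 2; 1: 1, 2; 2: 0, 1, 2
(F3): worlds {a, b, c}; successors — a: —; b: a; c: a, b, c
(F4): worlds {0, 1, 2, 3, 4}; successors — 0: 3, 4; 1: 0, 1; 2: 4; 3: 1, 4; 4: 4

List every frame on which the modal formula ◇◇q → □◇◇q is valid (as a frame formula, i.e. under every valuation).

Frame correspondent (Sahlqvist): ∀x ∀y ∀z ((xR²y ∧ xRz) → ∃w (y = w ∧ zR²w)) — i.e. a generalized confluence (Geach) condition.
(F1): satisfies the condition.
(F2): satisfies the condition.
(F3): fails — cR²a, cRa but no w with a=w and aR²w.
(F4): fails — 0R²1, 0R4 but no w with 1=w and 4R²w.
Valid on: (F1), (F2).

(F1), (F2)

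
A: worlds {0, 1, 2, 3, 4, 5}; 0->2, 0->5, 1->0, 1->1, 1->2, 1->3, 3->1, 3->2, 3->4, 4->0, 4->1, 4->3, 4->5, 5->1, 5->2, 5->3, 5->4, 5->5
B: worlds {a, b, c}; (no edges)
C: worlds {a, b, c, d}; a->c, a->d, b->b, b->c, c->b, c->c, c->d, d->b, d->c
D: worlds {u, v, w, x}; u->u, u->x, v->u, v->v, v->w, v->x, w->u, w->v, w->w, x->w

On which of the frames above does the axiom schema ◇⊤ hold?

This is the axiom for seriality; its first-order frame correspondent is ∀x ∃y Rxy.
A: fails — world 2 has no successor.
B: fails — world a has no successor.
C: ✓.
D: ✓.

C, D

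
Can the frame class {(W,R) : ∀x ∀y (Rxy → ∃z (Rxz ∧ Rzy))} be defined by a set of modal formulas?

The condition is density. A defining modal formula is □□q → □q.
Suppose □□q→□q is valid. Take Rxy and set V(q)={w : xR²w}. Then □□q at x, so □q at x, so q at y, i.e. ∃z(Rxz∧Rzy).

Yes — defined by □□q → □q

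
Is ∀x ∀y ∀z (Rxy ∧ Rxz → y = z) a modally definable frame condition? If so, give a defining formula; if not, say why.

Definable; ◇r → □r defines it

The condition is partial functionality. A defining modal formula is ◇r → □r.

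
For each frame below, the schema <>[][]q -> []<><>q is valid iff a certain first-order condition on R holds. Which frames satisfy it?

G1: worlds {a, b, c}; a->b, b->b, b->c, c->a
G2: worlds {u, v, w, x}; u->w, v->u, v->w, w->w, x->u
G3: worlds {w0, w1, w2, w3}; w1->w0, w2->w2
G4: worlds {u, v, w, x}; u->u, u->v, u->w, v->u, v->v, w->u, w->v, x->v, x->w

Frame correspondent (Sahlqvist): forall x forall y forall z ((xRy & xRz) -> exists w (y R^2 w & z R^2 w)) — i.e. a generalized confluence (Geach) condition.
G1: satisfies the condition.
G2: satisfies the condition.
G3: fails — w1Rw0, w1Rw0 but no w with w0R²w and w0R²w.
G4: satisfies the condition.
Valid on: G1, G2, G4.

G1, G2, G4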